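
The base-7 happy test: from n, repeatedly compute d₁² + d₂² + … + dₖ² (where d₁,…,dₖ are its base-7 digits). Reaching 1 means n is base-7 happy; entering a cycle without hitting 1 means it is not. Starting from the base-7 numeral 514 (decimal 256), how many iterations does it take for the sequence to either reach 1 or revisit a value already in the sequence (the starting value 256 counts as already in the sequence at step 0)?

7

256 = (5,1,4)_7 → 5² + 1² + 4² = 25 + 1 + 16 = 42
42 = (6,0)_7 → 6² + 0² = 36 + 0 = 36
36 = (5,1)_7 → 5² + 1² = 25 + 1 = 26
26 = (3,5)_7 → 3² + 5² = 9 + 25 = 34
34 = (4,6)_7 → 4² + 6² = 16 + 36 = 52
52 = (1,0,3)_7 → 1² + 0² + 3² = 1 + 0 + 9 = 10
10 = (1,3)_7 → 1² + 3² = 1 + 9 = 10  — 10 repeats.
That took 7 steps.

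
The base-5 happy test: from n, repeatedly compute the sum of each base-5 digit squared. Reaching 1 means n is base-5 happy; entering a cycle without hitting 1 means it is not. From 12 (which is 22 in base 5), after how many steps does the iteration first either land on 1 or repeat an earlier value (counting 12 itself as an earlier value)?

12 = (2,2)_5 → 2² + 2² = 8
8 = (1,3)_5 → 1² + 3² = 10
10 = (2,0)_5 → 2² + 0² = 4
4 = (4)_5 → 4² = 16
16 = (3,1)_5 → 3² + 1² = 10  — 10 repeats.
That took 5 steps.

5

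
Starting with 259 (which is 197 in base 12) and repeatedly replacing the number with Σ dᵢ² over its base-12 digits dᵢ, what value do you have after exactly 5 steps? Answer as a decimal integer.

29

259 = (1,9,7)_12 → 1² + 9² + 7² = 1 + 81 + 49 = 131
131 = (10,11)_12 → 10² + 11² = 100 + 121 = 221
221 = (1,6,5)_12 → 1² + 6² + 5² = 1 + 36 + 25 = 62
62 = (5,2)_12 → 5² + 2² = 25 + 4 = 29
29 = (2,5)_12 → 2² + 5² = 4 + 25 = 29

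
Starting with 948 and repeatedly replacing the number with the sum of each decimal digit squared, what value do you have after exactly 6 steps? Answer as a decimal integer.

948 → 161
161 → 38
38 → 73
73 → 58
58 → 89
89 → 145

145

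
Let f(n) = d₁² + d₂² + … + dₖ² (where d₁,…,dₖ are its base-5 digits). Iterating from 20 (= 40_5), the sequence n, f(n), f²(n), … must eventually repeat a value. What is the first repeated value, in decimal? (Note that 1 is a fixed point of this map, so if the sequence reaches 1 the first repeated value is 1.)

16

20 = (4,0)_5 → 4² + 0² = 16 + 0 = 16
16 = (3,1)_5 → 3² + 1² = 9 + 1 = 10
10 = (2,0)_5 → 2² + 0² = 4 + 0 = 4
4 = (4)_5 → 4² = 16  — 16 already appeared earlier.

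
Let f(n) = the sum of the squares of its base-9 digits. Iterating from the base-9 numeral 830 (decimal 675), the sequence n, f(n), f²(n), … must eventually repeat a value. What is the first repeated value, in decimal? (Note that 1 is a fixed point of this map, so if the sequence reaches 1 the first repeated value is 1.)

675 = (8,3,0)_9 → 8² + 3² + 0² = 73
73 = (8,1)_9 → 8² + 1² = 65
65 = (7,2)_9 → 7² + 2² = 53
53 = (5,8)_9 → 5² + 8² = 89
89 = (1,0,8)_9 → 1² + 0² + 8² = 65  — 65 already appeared earlier.

65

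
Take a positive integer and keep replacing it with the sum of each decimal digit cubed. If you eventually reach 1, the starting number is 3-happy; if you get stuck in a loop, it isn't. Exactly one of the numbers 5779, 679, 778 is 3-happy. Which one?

5779: 5779 → 1540 → 190 → 730 → 370 → 370  — repeats 370 (not 3-happy)
679: 679 → 1288 → 1033 → 55 → 250 → 133 → 55  — repeats 55 (not 3-happy)
778: 778 → 1198 → 1243 → 100 → 1  — reaches 1 (3-happy)

778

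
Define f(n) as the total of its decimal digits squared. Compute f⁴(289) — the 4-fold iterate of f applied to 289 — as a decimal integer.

42

289 → 2² + 8² + 9² = 149
149 → 1² + 4² + 9² = 98
98 → 9² + 8² = 145
145 → 1² + 4² + 5² = 42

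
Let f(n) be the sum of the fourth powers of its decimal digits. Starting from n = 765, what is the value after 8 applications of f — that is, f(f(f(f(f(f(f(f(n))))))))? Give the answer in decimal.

765 → 7⁴ + 6⁴ + 5⁴ = 2401 + 1296 + 625 = 4322
4322 → 4⁴ + 3⁴ + 2⁴ + 2⁴ = 256 + 81 + 16 + 16 = 369
369 → 3⁴ + 6⁴ + 9⁴ = 81 + 1296 + 6561 = 7938
7938 → 7⁴ + 9⁴ + 3⁴ + 8⁴ = 2401 + 6561 + 81 + 4096 = 13139
13139 → 1⁴ + 3⁴ + 1⁴ + 3⁴ + 9⁴ = 1 + 81 + 1 + 81 + 6561 = 6725
6725 → 6⁴ + 7⁴ + 2⁴ + 5⁴ = 1296 + 2401 + 16 + 625 = 4338
4338 → 4⁴ + 3⁴ + 3⁴ + 8⁴ = 256 + 81 + 81 + 4096 = 4514
4514 → 4⁴ + 5⁴ + 1⁴ + 4⁴ = 256 + 625 + 1 + 256 = 1138

1138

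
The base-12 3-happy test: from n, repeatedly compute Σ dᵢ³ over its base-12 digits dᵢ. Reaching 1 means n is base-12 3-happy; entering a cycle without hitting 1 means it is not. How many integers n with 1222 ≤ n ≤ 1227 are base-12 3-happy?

3

1222: 1222 → 1637 → 1520 → 1728 → 1  (reaches 1)
1223: 1223 → 1968 → 514 → 1243 → 1198 → 1539 → 1539  (repeats 1539)
1224: 1224 → 728 → 637 → 190 → 1028 → 856 → 1520 → 1728 → 1  (reaches 1)
1225: 1225 → 729 → 854 → 1464 → 1008 → 343 → 415 → 1351 → 1136 → 1855 → 1344 → 793 → 342 → 288 → 8 → 512 → 755 → 1464  (repeats 1464)
1226: 1226 → 736 → 190 → 1028 → 856 → 1520 → 1728 → 1  (reaches 1)
1227: 1227 → 755 → 1464 → 1008 → 343 → 415 → 1351 → 1136 → 1855 → 1344 → 793 → 342 → 288 → 8 → 512 → 755  (repeats 755)
base-12 3-happy: 1222, 1224, 1226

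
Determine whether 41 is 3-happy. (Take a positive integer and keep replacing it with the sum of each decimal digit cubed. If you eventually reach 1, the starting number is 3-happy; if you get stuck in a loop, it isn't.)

not 3-happy

41 → 4³ + 1³ = 65
65 → 6³ + 5³ = 341
341 → 3³ + 4³ + 1³ = 92
92 → 9³ + 2³ = 737
737 → 7³ + 3³ + 7³ = 713
713 → 7³ + 1³ + 3³ = 371
371 → 3³ + 7³ + 1³ = 371  — 371 already seen; the sequence cycles without reaching 1.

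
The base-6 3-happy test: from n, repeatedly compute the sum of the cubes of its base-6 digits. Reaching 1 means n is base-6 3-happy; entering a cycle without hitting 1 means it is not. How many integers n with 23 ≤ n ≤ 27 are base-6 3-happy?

2

23: 23 → 152 → 73 → 9 → 28 → 128 → 62 → 73  — not base-6 3-happy
24: 24 → 64 → 129 → 81 → 36 → 1  — base-6 3-happy
25: 25 → 65 → 190 → 190  — not base-6 3-happy
26: 26 → 72 → 8 → 9 → 28 → 128 → 62 → 73 → 9  — not base-6 3-happy
27: 27 → 91 → 36 → 1  — base-6 3-happy
base-6 3-happy: 24, 27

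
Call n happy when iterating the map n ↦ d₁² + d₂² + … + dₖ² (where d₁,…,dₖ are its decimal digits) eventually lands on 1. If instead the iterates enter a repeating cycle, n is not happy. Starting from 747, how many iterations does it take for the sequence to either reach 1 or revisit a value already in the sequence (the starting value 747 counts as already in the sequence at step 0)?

13

747 → 7² + 4² + 7² = 114
114 → 1² + 1² + 4² = 18
18 → 1² + 8² = 65
65 → 6² + 5² = 61
61 → 6² + 1² = 37
37 → 3² + 7² = 58
58 → 5² + 8² = 89
89 → 8² + 9² = 145
145 → 1² + 4² + 5² = 42
42 → 4² + 2² = 20
20 → 2² + 0² = 4
4 → 4² = 16
16 → 1² + 6² = 37  — 37 repeats.
That took 13 steps.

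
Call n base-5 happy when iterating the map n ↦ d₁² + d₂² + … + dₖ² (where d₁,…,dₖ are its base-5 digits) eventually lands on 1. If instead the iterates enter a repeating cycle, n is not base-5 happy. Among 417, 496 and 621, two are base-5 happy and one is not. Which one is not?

417: 417 → 23 → 25 → 1  — reaches 1 (base-5 happy)
496: 496 → 42 → 14 → 20 → 16 → 10 → 4 → 16  — repeats 16 (not base-5 happy)
621: 621 → 49 → 33 → 11 → 5 → 1  — reaches 1 (base-5 happy)

496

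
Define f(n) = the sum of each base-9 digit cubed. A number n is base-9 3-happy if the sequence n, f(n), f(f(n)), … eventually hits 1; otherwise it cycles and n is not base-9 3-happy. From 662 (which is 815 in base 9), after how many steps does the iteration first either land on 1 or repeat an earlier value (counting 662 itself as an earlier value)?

662 = (8,1,5)_9 → 8³ + 1³ + 5³ = 512 + 1 + 125 = 638
638 = (7,7,8)_9 → 7³ + 7³ + 8³ = 343 + 343 + 512 = 1198
1198 = (1,5,7,1)_9 → 1³ + 5³ + 7³ + 1³ = 1 + 125 + 343 + 1 = 470
470 = (5,7,2)_9 → 5³ + 7³ + 2³ = 125 + 343 + 8 = 476
476 = (5,7,8)_9 → 5³ + 7³ + 8³ = 125 + 343 + 512 = 980
980 = (1,3,0,8)_9 → 1³ + 3³ + 0³ + 8³ = 1 + 27 + 0 + 512 = 540
540 = (6,6,0)_9 → 6³ + 6³ + 0³ = 216 + 216 + 0 = 432
432 = (5,3,0)_9 → 5³ + 3³ + 0³ = 125 + 27 + 0 = 152
152 = (1,7,8)_9 → 1³ + 7³ + 8³ = 1 + 343 + 512 = 856
856 = (1,1,5,1)_9 → 1³ + 1³ + 5³ + 1³ = 1 + 1 + 125 + 1 = 128
128 = (1,5,2)_9 → 1³ + 5³ + 2³ = 1 + 125 + 8 = 134
134 = (1,5,8)_9 → 1³ + 5³ + 8³ = 1 + 125 + 512 = 638  — 638 repeats.
That took 12 steps.

12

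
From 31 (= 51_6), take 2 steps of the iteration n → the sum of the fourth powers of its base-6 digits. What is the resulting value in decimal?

31 = (5,1)_6 → 5⁴ + 1⁴ = 625 + 1 = 626
626 = (2,5,2,2)_6 → 2⁴ + 5⁴ + 2⁴ + 2⁴ = 16 + 625 + 16 + 16 = 673

673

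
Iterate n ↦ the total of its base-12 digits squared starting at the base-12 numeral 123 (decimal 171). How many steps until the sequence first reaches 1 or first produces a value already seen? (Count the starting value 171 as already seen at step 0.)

4

171 = (1,2,3)_12 → 14
14 = (1,2)_12 → 5
5 = (5)_12 → 25
25 = (2,1)_12 → 5  — 5 repeats.
That took 4 steps.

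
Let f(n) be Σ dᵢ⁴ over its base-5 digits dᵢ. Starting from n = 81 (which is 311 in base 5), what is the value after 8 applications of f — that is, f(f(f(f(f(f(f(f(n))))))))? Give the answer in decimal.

593

81 = (3,1,1)_5 → 3⁴ + 1⁴ + 1⁴ = 81 + 1 + 1 = 83
83 = (3,1,3)_5 → 3⁴ + 1⁴ + 3⁴ = 81 + 1 + 81 = 163
163 = (1,1,2,3)_5 → 1⁴ + 1⁴ + 2⁴ + 3⁴ = 1 + 1 + 16 + 81 = 99
99 = (3,4,4)_5 → 3⁴ + 4⁴ + 4⁴ = 81 + 256 + 256 = 593
593 = (4,3,3,3)_5 → 4⁴ + 3⁴ + 3⁴ + 3⁴ = 256 + 81 + 81 + 81 = 499
499 = (3,4,4,4)_5 → 3⁴ + 4⁴ + 4⁴ + 4⁴ = 81 + 256 + 256 + 256 = 849
849 = (1,1,3,4,4)_5 → 1⁴ + 1⁴ + 3⁴ + 4⁴ + 4⁴ = 1 + 1 + 81 + 256 + 256 = 595
595 = (4,3,4,0)_5 → 4⁴ + 3⁴ + 4⁴ + 0⁴ = 256 + 81 + 256 + 0 = 593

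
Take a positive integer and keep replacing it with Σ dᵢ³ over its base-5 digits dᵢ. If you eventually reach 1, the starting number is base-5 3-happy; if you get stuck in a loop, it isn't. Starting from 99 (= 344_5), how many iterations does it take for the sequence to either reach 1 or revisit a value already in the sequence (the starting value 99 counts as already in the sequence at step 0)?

99 = (3,4,4)_5 → 155
155 = (1,1,1,0)_5 → 3
3 = (3)_5 → 27
27 = (1,0,2)_5 → 9
9 = (1,4)_5 → 65
65 = (2,3,0)_5 → 35
35 = (1,2,0)_5 → 9  — 9 repeats.
That took 7 steps.

7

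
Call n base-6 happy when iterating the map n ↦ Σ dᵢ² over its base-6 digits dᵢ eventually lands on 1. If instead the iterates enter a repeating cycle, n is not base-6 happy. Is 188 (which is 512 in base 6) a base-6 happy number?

188 = (5,1,2)_6 → 5² + 1² + 2² = 25 + 1 + 4 = 30
30 = (5,0)_6 → 5² + 0² = 25 + 0 = 25
25 = (4,1)_6 → 4² + 1² = 16 + 1 = 17
17 = (2,5)_6 → 2² + 5² = 4 + 25 = 29
29 = (4,5)_6 → 4² + 5² = 16 + 25 = 41
41 = (1,0,5)_6 → 1² + 0² + 5² = 1 + 0 + 25 = 26
26 = (4,2)_6 → 4² + 2² = 16 + 4 = 20
20 = (3,2)_6 → 3² + 2² = 9 + 4 = 13
13 = (2,1)_6 → 2² + 1² = 4 + 1 = 5
5 = (5)_6 → 5² = 25  — 25 already seen; the sequence cycles without reaching 1.

not base-6 happy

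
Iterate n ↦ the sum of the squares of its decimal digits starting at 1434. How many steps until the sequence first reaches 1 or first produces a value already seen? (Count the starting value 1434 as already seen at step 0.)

9

1434 → 1² + 4² + 3² + 4² = 1 + 16 + 9 + 16 = 42
42 → 4² + 2² = 16 + 4 = 20
20 → 2² + 0² = 4 + 0 = 4
4 → 4² = 16
16 → 1² + 6² = 1 + 36 = 37
37 → 3² + 7² = 9 + 49 = 58
58 → 5² + 8² = 25 + 64 = 89
89 → 8² + 9² = 64 + 81 = 145
145 → 1² + 4² + 5² = 1 + 16 + 25 = 42  — 42 repeats.
That took 9 steps.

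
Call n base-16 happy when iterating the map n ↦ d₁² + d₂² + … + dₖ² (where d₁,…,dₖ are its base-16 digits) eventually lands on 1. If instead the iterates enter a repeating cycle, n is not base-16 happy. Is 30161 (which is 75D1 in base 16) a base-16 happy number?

not base-16 happy

30161 = (7,5,13,1)_16 → 244
244 = (15,4)_16 → 241
241 = (15,1)_16 → 226
226 = (14,2)_16 → 200
200 = (12,8)_16 → 208
208 = (13,0)_16 → 169
169 = (10,9)_16 → 181
181 = (11,5)_16 → 146
146 = (9,2)_16 → 85
85 = (5,5)_16 → 50
50 = (3,2)_16 → 13
13 = (13)_16 → 169  — 169 already seen; the sequence cycles without reaching 1.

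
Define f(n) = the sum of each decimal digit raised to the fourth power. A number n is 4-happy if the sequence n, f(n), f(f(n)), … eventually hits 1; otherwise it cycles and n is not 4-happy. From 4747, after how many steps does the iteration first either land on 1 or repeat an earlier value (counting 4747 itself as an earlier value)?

11

4747 → 4⁴ + 7⁴ + 4⁴ + 7⁴ = 256 + 2401 + 256 + 2401 = 5314
5314 → 5⁴ + 3⁴ + 1⁴ + 4⁴ = 625 + 81 + 1 + 256 = 963
963 → 9⁴ + 6⁴ + 3⁴ = 6561 + 1296 + 81 = 7938
7938 → 7⁴ + 9⁴ + 3⁴ + 8⁴ = 2401 + 6561 + 81 + 4096 = 13139
13139 → 1⁴ + 3⁴ + 1⁴ + 3⁴ + 9⁴ = 1 + 81 + 1 + 81 + 6561 = 6725
6725 → 6⁴ + 7⁴ + 2⁴ + 5⁴ = 1296 + 2401 + 16 + 625 = 4338
4338 → 4⁴ + 3⁴ + 3⁴ + 8⁴ = 256 + 81 + 81 + 4096 = 4514
4514 → 4⁴ + 5⁴ + 1⁴ + 4⁴ = 256 + 625 + 1 + 256 = 1138
1138 → 1⁴ + 1⁴ + 3⁴ + 8⁴ = 1 + 1 + 81 + 4096 = 4179
4179 → 4⁴ + 1⁴ + 7⁴ + 9⁴ = 256 + 1 + 2401 + 6561 = 9219
9219 → 9⁴ + 2⁴ + 1⁴ + 9⁴ = 6561 + 16 + 1 + 6561 = 13139  — 13139 repeats.
That took 11 steps.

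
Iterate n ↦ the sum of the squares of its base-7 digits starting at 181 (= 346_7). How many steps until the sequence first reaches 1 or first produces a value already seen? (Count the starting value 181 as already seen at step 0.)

4

181 = (3,4,6)_7 → 3² + 4² + 6² = 9 + 16 + 36 = 61
61 = (1,1,5)_7 → 1² + 1² + 5² = 1 + 1 + 25 = 27
27 = (3,6)_7 → 3² + 6² = 9 + 36 = 45
45 = (6,3)_7 → 6² + 3² = 36 + 9 = 45  — 45 repeats.
That took 4 steps.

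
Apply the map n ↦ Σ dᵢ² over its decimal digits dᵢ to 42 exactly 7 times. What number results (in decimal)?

145

42 → 20
20 → 4
4 → 16
16 → 37
37 → 58
58 → 89
89 → 145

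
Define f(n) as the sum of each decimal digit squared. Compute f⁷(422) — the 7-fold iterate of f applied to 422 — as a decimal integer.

422 → 4² + 2² + 2² = 24
24 → 2² + 4² = 20
20 → 2² + 0² = 4
4 → 4² = 16
16 → 1² + 6² = 37
37 → 3² + 7² = 58
58 → 5² + 8² = 89

89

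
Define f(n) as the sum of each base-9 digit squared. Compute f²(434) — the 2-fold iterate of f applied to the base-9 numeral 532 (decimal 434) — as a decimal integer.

434 = (5,3,2)_9 → 5² + 3² + 2² = 38
38 = (4,2)_9 → 4² + 2² = 20

20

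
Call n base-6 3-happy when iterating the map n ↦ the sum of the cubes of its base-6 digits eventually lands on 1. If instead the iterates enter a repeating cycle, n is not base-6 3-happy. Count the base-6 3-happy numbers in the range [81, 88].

5

81: 81 → 36 → 1  (reaches 1)
82: 82 → 73 → 9 → 28 → 128 → 62 → 73  (repeats 73)
83: 83 → 134 → 99 → 99  (repeats 99)
84: 84 → 16 → 72 → 8 → 9 → 28 → 128 → 62 → 73 → 9  (repeats 9)
85: 85 → 17 → 133 → 92 → 43 → 3 → 27 → 91 → 36 → 1  (reaches 1)
86: 86 → 24 → 64 → 129 → 81 → 36 → 1  (reaches 1)
87: 87 → 43 → 3 → 27 → 91 → 36 → 1  (reaches 1)
88: 88 → 80 → 17 → 133 → 92 → 43 → 3 → 27 → 91 → 36 → 1  (reaches 1)
base-6 3-happy: 81, 85, 86, 87, 88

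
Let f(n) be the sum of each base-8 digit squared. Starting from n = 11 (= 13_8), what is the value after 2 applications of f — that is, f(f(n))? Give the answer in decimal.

5

11 = (1,3)_8 → 1² + 3² = 10
10 = (1,2)_8 → 1² + 2² = 5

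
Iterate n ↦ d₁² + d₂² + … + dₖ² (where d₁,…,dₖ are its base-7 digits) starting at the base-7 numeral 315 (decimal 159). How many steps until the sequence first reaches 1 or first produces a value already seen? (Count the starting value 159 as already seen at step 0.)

159 = (3,1,5)_7 → 3² + 1² + 5² = 9 + 1 + 25 = 35
35 = (5,0)_7 → 5² + 0² = 25 + 0 = 25
25 = (3,4)_7 → 3² + 4² = 9 + 16 = 25  — 25 repeats.
That took 3 steps.

3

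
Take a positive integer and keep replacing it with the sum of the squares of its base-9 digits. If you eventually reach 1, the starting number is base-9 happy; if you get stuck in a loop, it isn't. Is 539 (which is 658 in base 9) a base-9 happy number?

539 = (6,5,8)_9 → 6² + 5² + 8² = 125
125 = (1,4,8)_9 → 1² + 4² + 8² = 81
81 = (1,0,0)_9 → 1² + 0² + 0² = 1  — reached 1.

base-9 happy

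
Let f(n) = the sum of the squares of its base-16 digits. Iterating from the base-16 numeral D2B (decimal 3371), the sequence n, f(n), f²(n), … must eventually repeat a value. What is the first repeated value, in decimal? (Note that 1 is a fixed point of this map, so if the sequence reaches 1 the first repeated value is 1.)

85

3371 = (13,2,11)_16 → 13² + 2² + 11² = 294
294 = (1,2,6)_16 → 1² + 2² + 6² = 41
41 = (2,9)_16 → 2² + 9² = 85
85 = (5,5)_16 → 5² + 5² = 50
50 = (3,2)_16 → 3² + 2² = 13
13 = (13)_16 → 13² = 169
169 = (10,9)_16 → 10² + 9² = 181
181 = (11,5)_16 → 11² + 5² = 146
146 = (9,2)_16 → 9² + 2² = 85  — 85 already appeared earlier.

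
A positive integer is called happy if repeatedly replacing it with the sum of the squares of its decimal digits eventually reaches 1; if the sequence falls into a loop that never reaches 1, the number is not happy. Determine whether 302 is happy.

happy

302 → 3² + 0² + 2² = 13
13 → 1² + 3² = 10
10 → 1² + 0² = 1  — reached 1.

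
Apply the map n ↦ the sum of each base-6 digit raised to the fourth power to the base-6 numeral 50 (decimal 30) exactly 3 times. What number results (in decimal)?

338

30 = (5,0)_6 → 5⁴ + 0⁴ = 625 + 0 = 625
625 = (2,5,2,1)_6 → 2⁴ + 5⁴ + 2⁴ + 1⁴ = 16 + 625 + 16 + 1 = 658
658 = (3,0,1,4)_6 → 3⁴ + 0⁴ + 1⁴ + 4⁴ = 81 + 0 + 1 + 256 = 338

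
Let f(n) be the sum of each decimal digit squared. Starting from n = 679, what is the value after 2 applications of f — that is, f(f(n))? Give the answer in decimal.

679 → 6² + 7² + 9² = 36 + 49 + 81 = 166
166 → 1² + 6² + 6² = 1 + 36 + 36 = 73

73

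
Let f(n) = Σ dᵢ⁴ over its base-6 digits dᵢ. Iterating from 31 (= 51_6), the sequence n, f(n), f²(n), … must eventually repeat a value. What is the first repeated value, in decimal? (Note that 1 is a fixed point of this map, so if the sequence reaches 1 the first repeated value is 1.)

31 = (5,1)_6 → 5⁴ + 1⁴ = 626
626 = (2,5,2,2)_6 → 2⁴ + 5⁴ + 2⁴ + 2⁴ = 673
673 = (3,0,4,1)_6 → 3⁴ + 0⁴ + 4⁴ + 1⁴ = 338
338 = (1,3,2,2)_6 → 1⁴ + 3⁴ + 2⁴ + 2⁴ = 114
114 = (3,1,0)_6 → 3⁴ + 1⁴ + 0⁴ = 82
82 = (2,1,4)_6 → 2⁴ + 1⁴ + 4⁴ = 273
273 = (1,1,3,3)_6 → 1⁴ + 1⁴ + 3⁴ + 3⁴ = 164
164 = (4,3,2)_6 → 4⁴ + 3⁴ + 2⁴ = 353
353 = (1,3,4,5)_6 → 1⁴ + 3⁴ + 4⁴ + 5⁴ = 963
963 = (4,2,4,3)_6 → 4⁴ + 2⁴ + 4⁴ + 3⁴ = 609
609 = (2,4,5,3)_6 → 2⁴ + 4⁴ + 5⁴ + 3⁴ = 978
978 = (4,3,1,0)_6 → 4⁴ + 3⁴ + 1⁴ + 0⁴ = 338  — 338 already appeared earlier.

338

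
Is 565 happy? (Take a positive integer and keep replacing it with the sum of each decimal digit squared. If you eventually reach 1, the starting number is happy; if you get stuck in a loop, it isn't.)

565 → 5² + 6² + 5² = 25 + 36 + 25 = 86
86 → 8² + 6² = 64 + 36 = 100
100 → 1² + 0² + 0² = 1 + 0 + 0 = 1  — reached 1.

happy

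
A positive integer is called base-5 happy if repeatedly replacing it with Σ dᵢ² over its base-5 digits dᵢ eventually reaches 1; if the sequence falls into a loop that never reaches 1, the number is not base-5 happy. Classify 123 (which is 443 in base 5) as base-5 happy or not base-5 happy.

123 = (4,4,3)_5 → 4² + 4² + 3² = 16 + 16 + 9 = 41
41 = (1,3,1)_5 → 1² + 3² + 1² = 1 + 9 + 1 = 11
11 = (2,1)_5 → 2² + 1² = 4 + 1 = 5
5 = (1,0)_5 → 1² + 0² = 1 + 0 = 1  — reached 1.

base-5 happy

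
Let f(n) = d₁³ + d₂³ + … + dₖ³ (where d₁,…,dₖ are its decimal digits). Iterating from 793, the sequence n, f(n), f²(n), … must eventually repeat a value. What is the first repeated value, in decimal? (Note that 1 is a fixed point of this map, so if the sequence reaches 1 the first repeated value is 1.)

1459

793 → 1099
1099 → 1459
1459 → 919
919 → 1459  — 1459 already appeared earlier.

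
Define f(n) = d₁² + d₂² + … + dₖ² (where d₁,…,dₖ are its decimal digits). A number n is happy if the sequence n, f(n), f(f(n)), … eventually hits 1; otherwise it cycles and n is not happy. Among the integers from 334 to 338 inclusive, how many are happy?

1

334: 334 → 34 → 25 → 29 → 85 → 89 → 145 → 42 → 20 → 4 → 16 → 37 → 58 → 89  (repeats 89)
335: 335 → 43 → 25 → 29 → 85 → 89 → 145 → 42 → 20 → 4 → 16 → 37 → 58 → 89  (repeats 89)
336: 336 → 54 → 41 → 17 → 50 → 25 → 29 → 85 → 89 → 145 → 42 → 20 → 4 → 16 → 37 → 58 → 89  (repeats 89)
337: 337 → 67 → 85 → 89 → 145 → 42 → 20 → 4 → 16 → 37 → 58 → 89  (repeats 89)
338: 338 → 82 → 68 → 100 → 1  (reaches 1)
happy: 338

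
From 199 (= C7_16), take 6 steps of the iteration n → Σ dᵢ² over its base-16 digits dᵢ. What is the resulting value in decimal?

199 = (12,7)_16 → 12² + 7² = 144 + 49 = 193
193 = (12,1)_16 → 12² + 1² = 144 + 1 = 145
145 = (9,1)_16 → 9² + 1² = 81 + 1 = 82
82 = (5,2)_16 → 5² + 2² = 25 + 4 = 29
29 = (1,13)_16 → 1² + 13² = 1 + 169 = 170
170 = (10,10)_16 → 10² + 10² = 100 + 100 = 200

200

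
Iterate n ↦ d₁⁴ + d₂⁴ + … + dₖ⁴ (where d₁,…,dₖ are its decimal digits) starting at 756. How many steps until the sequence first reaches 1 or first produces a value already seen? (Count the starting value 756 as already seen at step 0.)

11

756 → 7⁴ + 5⁴ + 6⁴ = 4322
4322 → 4⁴ + 3⁴ + 2⁴ + 2⁴ = 369
369 → 3⁴ + 6⁴ + 9⁴ = 7938
7938 → 7⁴ + 9⁴ + 3⁴ + 8⁴ = 13139
13139 → 1⁴ + 3⁴ + 1⁴ + 3⁴ + 9⁴ = 6725
6725 → 6⁴ + 7⁴ + 2⁴ + 5⁴ = 4338
4338 → 4⁴ + 3⁴ + 3⁴ + 8⁴ = 4514
4514 → 4⁴ + 5⁴ + 1⁴ + 4⁴ = 1138
1138 → 1⁴ + 1⁴ + 3⁴ + 8⁴ = 4179
4179 → 4⁴ + 1⁴ + 7⁴ + 9⁴ = 9219
9219 → 9⁴ + 2⁴ + 1⁴ + 9⁴ = 13139  — 13139 repeats.
That took 11 steps.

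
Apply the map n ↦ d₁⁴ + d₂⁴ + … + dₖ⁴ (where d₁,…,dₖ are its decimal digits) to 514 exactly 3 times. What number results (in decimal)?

514 → 5⁴ + 1⁴ + 4⁴ = 882
882 → 8⁴ + 8⁴ + 2⁴ = 8208
8208 → 8⁴ + 2⁴ + 0⁴ + 8⁴ = 8208

8208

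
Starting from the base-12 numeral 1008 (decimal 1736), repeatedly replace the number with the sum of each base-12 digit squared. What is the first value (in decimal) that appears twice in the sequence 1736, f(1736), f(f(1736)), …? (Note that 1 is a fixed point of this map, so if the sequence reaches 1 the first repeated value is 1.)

65

1736 = (1,0,0,8)_12 → 1² + 0² + 0² + 8² = 1 + 0 + 0 + 64 = 65
65 = (5,5)_12 → 5² + 5² = 25 + 25 = 50
50 = (4,2)_12 → 4² + 2² = 16 + 4 = 20
20 = (1,8)_12 → 1² + 8² = 1 + 64 = 65  — 65 already appeared earlier.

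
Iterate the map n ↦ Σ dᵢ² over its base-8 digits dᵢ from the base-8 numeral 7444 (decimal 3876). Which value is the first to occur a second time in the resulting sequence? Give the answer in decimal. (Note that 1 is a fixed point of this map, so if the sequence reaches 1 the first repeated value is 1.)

1

3876 = (7,4,4,4)_8 → 7² + 4² + 4² + 4² = 97
97 = (1,4,1)_8 → 1² + 4² + 1² = 18
18 = (2,2)_8 → 2² + 2² = 8
8 = (1,0)_8 → 1² + 0² = 1  — reached the fixed point 1.
1 → 1, so 1 is the first repeated value.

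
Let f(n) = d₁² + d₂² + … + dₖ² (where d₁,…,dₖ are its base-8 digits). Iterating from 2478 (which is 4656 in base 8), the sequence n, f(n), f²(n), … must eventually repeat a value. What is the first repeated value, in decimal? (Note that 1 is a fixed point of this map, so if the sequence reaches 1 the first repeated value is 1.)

2478 = (4,6,5,6)_8 → 4² + 6² + 5² + 6² = 16 + 36 + 25 + 36 = 113
113 = (1,6,1)_8 → 1² + 6² + 1² = 1 + 36 + 1 = 38
38 = (4,6)_8 → 4² + 6² = 16 + 36 = 52
52 = (6,4)_8 → 6² + 4² = 36 + 16 = 52  — 52 already appeared earlier.

52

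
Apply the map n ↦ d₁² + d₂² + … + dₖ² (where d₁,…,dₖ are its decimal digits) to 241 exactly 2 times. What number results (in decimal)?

5

241 → 2² + 4² + 1² = 21
21 → 2² + 1² = 5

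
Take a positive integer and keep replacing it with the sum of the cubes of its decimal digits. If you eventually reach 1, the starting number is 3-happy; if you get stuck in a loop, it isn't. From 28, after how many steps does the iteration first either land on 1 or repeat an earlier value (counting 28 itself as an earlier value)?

5

28 → 2³ + 8³ = 8 + 512 = 520
520 → 5³ + 2³ + 0³ = 125 + 8 + 0 = 133
133 → 1³ + 3³ + 3³ = 1 + 27 + 27 = 55
55 → 5³ + 5³ = 125 + 125 = 250
250 → 2³ + 5³ + 0³ = 8 + 125 + 0 = 133  — 133 repeats.
That took 5 steps.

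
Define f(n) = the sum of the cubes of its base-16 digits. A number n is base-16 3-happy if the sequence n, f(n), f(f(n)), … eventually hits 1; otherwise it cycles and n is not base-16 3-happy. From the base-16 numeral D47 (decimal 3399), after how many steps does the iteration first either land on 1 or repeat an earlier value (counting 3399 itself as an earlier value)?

8

3399 = (13,4,7)_16 → 13³ + 4³ + 7³ = 2197 + 64 + 343 = 2604
2604 = (10,2,12)_16 → 10³ + 2³ + 12³ = 1000 + 8 + 1728 = 2736
2736 = (10,11,0)_16 → 10³ + 11³ + 0³ = 1000 + 1331 + 0 = 2331
2331 = (9,1,11)_16 → 9³ + 1³ + 11³ = 729 + 1 + 1331 = 2061
2061 = (8,0,13)_16 → 8³ + 0³ + 13³ = 512 + 0 + 2197 = 2709
2709 = (10,9,5)_16 → 10³ + 9³ + 5³ = 1000 + 729 + 125 = 1854
1854 = (7,3,14)_16 → 7³ + 3³ + 14³ = 343 + 27 + 2744 = 3114
3114 = (12,2,10)_16 → 12³ + 2³ + 10³ = 1728 + 8 + 1000 = 2736  — 2736 repeats.
That took 8 steps.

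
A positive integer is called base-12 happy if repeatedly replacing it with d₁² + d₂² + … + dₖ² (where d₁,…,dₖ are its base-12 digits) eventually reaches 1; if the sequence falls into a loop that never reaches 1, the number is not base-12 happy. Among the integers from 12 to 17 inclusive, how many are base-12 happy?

12: 12 → 1  (reaches 1)
13: 13 → 2 → 4 → 16 → 17 → 26 → 8 → 64 → 41 → 34 → 104 → 128 → 164 → 66 → 61 → 26  (repeats 26)
14: 14 → 5 → 25 → 5  (repeats 5)
15: 15 → 10 → 100 → 80 → 100  (repeats 100)
16: 16 → 17 → 26 → 8 → 64 → 41 → 34 → 104 → 128 → 164 → 66 → 61 → 26  (repeats 26)
17: 17 → 26 → 8 → 64 → 41 → 34 → 104 → 128 → 164 → 66 → 61 → 26  (repeats 26)
base-12 happy: 12

1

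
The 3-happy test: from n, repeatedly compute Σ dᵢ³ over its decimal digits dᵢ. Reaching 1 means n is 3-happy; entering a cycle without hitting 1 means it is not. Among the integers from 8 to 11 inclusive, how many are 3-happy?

1

8: 8 → 512 → 134 → 92 → 737 → 713 → 371 → 371  — not 3-happy
9: 9 → 729 → 1080 → 513 → 153 → 153  — not 3-happy
10: 10 → 1  — 3-happy
11: 11 → 2 → 8 → 512 → 134 → 92 → 737 → 713 → 371 → 371  — not 3-happy
3-happy: 10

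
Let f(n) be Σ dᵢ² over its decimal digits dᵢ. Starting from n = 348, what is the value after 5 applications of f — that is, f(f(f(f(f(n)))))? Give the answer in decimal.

4

348 → 3² + 4² + 8² = 89
89 → 8² + 9² = 145
145 → 1² + 4² + 5² = 42
42 → 4² + 2² = 20
20 → 2² + 0² = 4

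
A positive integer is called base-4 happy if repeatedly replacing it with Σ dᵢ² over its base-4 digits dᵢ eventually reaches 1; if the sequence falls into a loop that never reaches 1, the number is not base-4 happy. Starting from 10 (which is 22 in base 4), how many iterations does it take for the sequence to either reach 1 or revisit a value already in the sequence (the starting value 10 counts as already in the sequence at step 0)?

10 = (2,2)_4 → 2² + 2² = 4 + 4 = 8
8 = (2,0)_4 → 2² + 0² = 4 + 0 = 4
4 = (1,0)_4 → 1² + 0² = 1 + 0 = 1  — reached 1.
That took 3 steps.

3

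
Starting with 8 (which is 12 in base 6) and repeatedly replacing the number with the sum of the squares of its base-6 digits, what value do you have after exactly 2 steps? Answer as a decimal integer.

8 = (1,2)_6 → 5
5 = (5)_6 → 25

25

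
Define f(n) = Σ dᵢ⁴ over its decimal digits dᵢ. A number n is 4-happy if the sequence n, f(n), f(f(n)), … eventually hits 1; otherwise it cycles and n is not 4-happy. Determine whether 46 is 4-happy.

46 → 1552
1552 → 1267
1267 → 3714
3714 → 2739
2739 → 9059
9059 → 13747
13747 → 5140
5140 → 882
882 → 8208
8208 → 8208  — 8208 already seen; the sequence cycles without reaching 1.

not 4-happy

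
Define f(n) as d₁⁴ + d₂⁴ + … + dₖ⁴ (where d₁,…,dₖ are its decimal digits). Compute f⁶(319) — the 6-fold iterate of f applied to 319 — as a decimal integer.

4179

319 → 3⁴ + 1⁴ + 9⁴ = 81 + 1 + 6561 = 6643
6643 → 6⁴ + 6⁴ + 4⁴ + 3⁴ = 1296 + 1296 + 256 + 81 = 2929
2929 → 2⁴ + 9⁴ + 2⁴ + 9⁴ = 16 + 6561 + 16 + 6561 = 13154
13154 → 1⁴ + 3⁴ + 1⁴ + 5⁴ + 4⁴ = 1 + 81 + 1 + 625 + 256 = 964
964 → 9⁴ + 6⁴ + 4⁴ = 6561 + 1296 + 256 = 8113
8113 → 8⁴ + 1⁴ + 1⁴ + 3⁴ = 4096 + 1 + 1 + 81 = 4179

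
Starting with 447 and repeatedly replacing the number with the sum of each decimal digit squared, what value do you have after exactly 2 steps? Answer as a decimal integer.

447 → 4² + 4² + 7² = 81
81 → 8² + 1² = 65

65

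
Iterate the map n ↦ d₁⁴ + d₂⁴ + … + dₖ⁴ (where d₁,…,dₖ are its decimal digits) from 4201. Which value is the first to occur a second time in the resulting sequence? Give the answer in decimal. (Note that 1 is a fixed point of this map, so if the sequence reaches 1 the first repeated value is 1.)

4201 → 4⁴ + 2⁴ + 0⁴ + 1⁴ = 256 + 16 + 0 + 1 = 273
273 → 2⁴ + 7⁴ + 3⁴ = 16 + 2401 + 81 = 2498
2498 → 2⁴ + 4⁴ + 9⁴ + 8⁴ = 16 + 256 + 6561 + 4096 = 10929
10929 → 1⁴ + 0⁴ + 9⁴ + 2⁴ + 9⁴ = 1 + 0 + 6561 + 16 + 6561 = 13139
13139 → 1⁴ + 3⁴ + 1⁴ + 3⁴ + 9⁴ = 1 + 81 + 1 + 81 + 6561 = 6725
6725 → 6⁴ + 7⁴ + 2⁴ + 5⁴ = 1296 + 2401 + 16 + 625 = 4338
4338 → 4⁴ + 3⁴ + 3⁴ + 8⁴ = 256 + 81 + 81 + 4096 = 4514
4514 → 4⁴ + 5⁴ + 1⁴ + 4⁴ = 256 + 625 + 1 + 256 = 1138
1138 → 1⁴ + 1⁴ + 3⁴ + 8⁴ = 1 + 1 + 81 + 4096 = 4179
4179 → 4⁴ + 1⁴ + 7⁴ + 9⁴ = 256 + 1 + 2401 + 6561 = 9219
9219 → 9⁴ + 2⁴ + 1⁴ + 9⁴ = 6561 + 16 + 1 + 6561 = 13139  — 13139 already appeared earlier.

13139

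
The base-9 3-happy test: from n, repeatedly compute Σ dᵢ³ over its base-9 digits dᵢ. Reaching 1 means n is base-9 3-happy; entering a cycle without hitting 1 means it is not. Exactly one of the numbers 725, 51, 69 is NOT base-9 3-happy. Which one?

725

725: 725 → 1149 → 343 → 73 → 513 → 243 → 27 → 27  — repeats 27 (not base-9 3-happy)
51: 51 → 341 → 577 → 345 → 99 → 9 → 1  — reaches 1 (base-9 3-happy)
69: 69 → 559 → 729 → 1  — reaches 1 (base-9 3-happy)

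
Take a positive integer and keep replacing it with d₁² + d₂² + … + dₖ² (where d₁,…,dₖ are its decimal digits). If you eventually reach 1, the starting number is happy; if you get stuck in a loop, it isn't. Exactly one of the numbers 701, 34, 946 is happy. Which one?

701: 701 → 50 → 25 → 29 → 85 → 89 → 145 → 42 → 20 → 4 → 16 → 37 → 58 → 89  — repeats 89 (not happy)
34: 34 → 25 → 29 → 85 → 89 → 145 → 42 → 20 → 4 → 16 → 37 → 58 → 89  — repeats 89 (not happy)
946: 946 → 133 → 19 → 82 → 68 → 100 → 1  — reaches 1 (happy)

946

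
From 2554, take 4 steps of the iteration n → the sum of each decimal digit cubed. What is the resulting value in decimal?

2554 → 2³ + 5³ + 5³ + 4³ = 322
322 → 3³ + 2³ + 2³ = 43
43 → 4³ + 3³ = 91
91 → 9³ + 1³ = 730

730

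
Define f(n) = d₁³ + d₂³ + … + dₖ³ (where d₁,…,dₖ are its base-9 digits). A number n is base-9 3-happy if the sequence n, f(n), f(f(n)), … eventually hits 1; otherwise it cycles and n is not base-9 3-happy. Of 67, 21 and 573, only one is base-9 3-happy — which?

67: 67 → 407 → 133 → 469 → 469  — repeats 469 (not base-9 3-happy)
21: 21 → 35 → 539 → 853 → 409 → 189 → 35  — repeats 35 (not base-9 3-happy)
573: 573 → 559 → 729 → 1  — reaches 1 (base-9 3-happy)

573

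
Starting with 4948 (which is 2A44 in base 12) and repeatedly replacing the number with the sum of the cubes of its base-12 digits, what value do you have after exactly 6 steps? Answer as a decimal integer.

4948 = (2,10,4,4)_12 → 2³ + 10³ + 4³ + 4³ = 1136
1136 = (7,10,8)_12 → 7³ + 10³ + 8³ = 1855
1855 = (1,0,10,7)_12 → 1³ + 0³ + 10³ + 7³ = 1344
1344 = (9,4,0)_12 → 9³ + 4³ + 0³ = 793
793 = (5,6,1)_12 → 5³ + 6³ + 1³ = 342
342 = (2,4,6)_12 → 2³ + 4³ + 6³ = 288

288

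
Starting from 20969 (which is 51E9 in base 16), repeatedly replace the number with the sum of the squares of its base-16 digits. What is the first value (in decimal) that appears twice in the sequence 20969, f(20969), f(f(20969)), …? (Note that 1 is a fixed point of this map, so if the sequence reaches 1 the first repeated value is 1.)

1

20969 = (5,1,14,9)_16 → 303
303 = (1,2,15)_16 → 230
230 = (14,6)_16 → 232
232 = (14,8)_16 → 260
260 = (1,0,4)_16 → 17
17 = (1,1)_16 → 2
2 = (2)_16 → 4
4 = (4)_16 → 16
16 = (1,0)_16 → 1  — reached the fixed point 1.
1 → 1, so 1 is the first repeated value.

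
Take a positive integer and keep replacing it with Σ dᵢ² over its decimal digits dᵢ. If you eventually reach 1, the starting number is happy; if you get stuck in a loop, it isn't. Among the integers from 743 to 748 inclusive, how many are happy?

743: 743 → 74 → 65 → 61 → 37 → 58 → 89 → 145 → 42 → 20 → 4 → 16 → 37  (repeats 37)
744: 744 → 81 → 65 → 61 → 37 → 58 → 89 → 145 → 42 → 20 → 4 → 16 → 37  (repeats 37)
745: 745 → 90 → 81 → 65 → 61 → 37 → 58 → 89 → 145 → 42 → 20 → 4 → 16 → 37  (repeats 37)
746: 746 → 101 → 2 → 4 → 16 → 37 → 58 → 89 → 145 → 42 → 20 → 4  (repeats 4)
747: 747 → 114 → 18 → 65 → 61 → 37 → 58 → 89 → 145 → 42 → 20 → 4 → 16 → 37  (repeats 37)
748: 748 → 129 → 86 → 100 → 1  (reaches 1)
happy: 748

1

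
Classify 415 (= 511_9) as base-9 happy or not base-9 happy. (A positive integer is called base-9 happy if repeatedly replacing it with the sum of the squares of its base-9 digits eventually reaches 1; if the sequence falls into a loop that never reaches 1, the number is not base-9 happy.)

base-9 happy

415 = (5,1,1)_9 → 5² + 1² + 1² = 25 + 1 + 1 = 27
27 = (3,0)_9 → 3² + 0² = 9 + 0 = 9
9 = (1,0)_9 → 1² + 0² = 1 + 0 = 1  — reached 1.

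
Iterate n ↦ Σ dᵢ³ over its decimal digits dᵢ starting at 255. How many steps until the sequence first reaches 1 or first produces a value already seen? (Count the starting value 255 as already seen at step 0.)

9

255 → 2³ + 5³ + 5³ = 258
258 → 2³ + 5³ + 8³ = 645
645 → 6³ + 4³ + 5³ = 405
405 → 4³ + 0³ + 5³ = 189
189 → 1³ + 8³ + 9³ = 1242
1242 → 1³ + 2³ + 4³ + 2³ = 81
81 → 8³ + 1³ = 513
513 → 5³ + 1³ + 3³ = 153
153 → 1³ + 5³ + 3³ = 153  — 153 repeats.
That took 9 steps.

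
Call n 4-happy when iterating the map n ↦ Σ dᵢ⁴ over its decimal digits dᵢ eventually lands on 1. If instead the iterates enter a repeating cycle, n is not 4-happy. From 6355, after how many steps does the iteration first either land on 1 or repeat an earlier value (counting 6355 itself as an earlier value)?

6355 → 6⁴ + 3⁴ + 5⁴ + 5⁴ = 2627
2627 → 2⁴ + 6⁴ + 2⁴ + 7⁴ = 3729
3729 → 3⁴ + 7⁴ + 2⁴ + 9⁴ = 9059
9059 → 9⁴ + 0⁴ + 5⁴ + 9⁴ = 13747
13747 → 1⁴ + 3⁴ + 7⁴ + 4⁴ + 7⁴ = 5140
5140 → 5⁴ + 1⁴ + 4⁴ + 0⁴ = 882
882 → 8⁴ + 8⁴ + 2⁴ = 8208
8208 → 8⁴ + 2⁴ + 0⁴ + 8⁴ = 8208  — 8208 repeats.
That took 8 steps.

8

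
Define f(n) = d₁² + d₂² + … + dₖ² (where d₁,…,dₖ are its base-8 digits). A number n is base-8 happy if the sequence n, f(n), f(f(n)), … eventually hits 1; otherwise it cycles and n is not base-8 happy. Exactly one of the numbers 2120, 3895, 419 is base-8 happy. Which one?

2120

2120: 2120 → 18 → 8 → 1  — reaches 1 (base-8 happy)
3895: 3895 → 150 → 44 → 41 → 26 → 13 → 26  — repeats 26 (not base-8 happy)
419: 419 → 61 → 74 → 6 → 36 → 32 → 16 → 4 → 16  — repeats 16 (not base-8 happy)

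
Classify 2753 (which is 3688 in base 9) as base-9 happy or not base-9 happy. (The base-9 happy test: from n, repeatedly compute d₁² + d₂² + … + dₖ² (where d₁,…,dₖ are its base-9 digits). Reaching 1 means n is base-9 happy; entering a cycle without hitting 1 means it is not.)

base-9 happy

2753 = (3,6,8,8)_9 → 3² + 6² + 8² + 8² = 173
173 = (2,1,2)_9 → 2² + 1² + 2² = 9
9 = (1,0)_9 → 1² + 0² = 1  — reached 1.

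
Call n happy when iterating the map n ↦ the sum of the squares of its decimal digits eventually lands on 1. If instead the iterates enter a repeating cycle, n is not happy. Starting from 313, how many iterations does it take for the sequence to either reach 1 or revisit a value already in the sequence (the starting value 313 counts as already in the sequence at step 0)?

5

313 → 3² + 1² + 3² = 9 + 1 + 9 = 19
19 → 1² + 9² = 1 + 81 = 82
82 → 8² + 2² = 64 + 4 = 68
68 → 6² + 8² = 36 + 64 = 100
100 → 1² + 0² + 0² = 1 + 0 + 0 = 1  — reached 1.
That took 5 steps.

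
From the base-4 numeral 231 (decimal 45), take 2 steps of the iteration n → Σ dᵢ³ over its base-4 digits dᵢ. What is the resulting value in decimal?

45 = (2,3,1)_4 → 2³ + 3³ + 1³ = 8 + 27 + 1 = 36
36 = (2,1,0)_4 → 2³ + 1³ + 0³ = 8 + 1 + 0 = 9

9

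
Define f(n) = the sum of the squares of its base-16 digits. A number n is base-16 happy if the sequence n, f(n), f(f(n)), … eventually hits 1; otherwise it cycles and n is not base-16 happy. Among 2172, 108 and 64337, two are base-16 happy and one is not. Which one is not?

2172: 2172 → 257 → 2 → 4 → 16 → 1  — reaches 1 (base-16 happy)
108: 108 → 180 → 137 → 145 → 82 → 29 → 170 → 200 → 208 → 169 → 181 → 146 → 85 → 50 → 13 → 169  — repeats 169 (not base-16 happy)
64337: 64337 → 372 → 66 → 20 → 17 → 2 → 4 → 16 → 1  — reaches 1 (base-16 happy)

108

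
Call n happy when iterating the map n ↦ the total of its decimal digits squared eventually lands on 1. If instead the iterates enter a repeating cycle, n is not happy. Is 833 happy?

833 → 8² + 3² + 3² = 82
82 → 8² + 2² = 68
68 → 6² + 8² = 100
100 → 1² + 0² + 0² = 1  — reached 1.

happy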